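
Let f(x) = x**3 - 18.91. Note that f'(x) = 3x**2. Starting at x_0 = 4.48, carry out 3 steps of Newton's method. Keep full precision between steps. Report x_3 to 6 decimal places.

x_0 = 4.480000: f = 71.005392, f' = 60.211200 → x_1 = 4.480000 - (71.005392)/(60.211200) = 3.300728
x_1 = 3.300728: f = 17.050784, f' = 32.684413 → x_2 = 3.300728 - (17.050784)/(32.684413) = 2.779048
x_2 = 2.779048: f = 2.552898, f' = 23.169331 → x_3 = 2.779048 - (2.552898)/(23.169331) = 2.668864

2.668864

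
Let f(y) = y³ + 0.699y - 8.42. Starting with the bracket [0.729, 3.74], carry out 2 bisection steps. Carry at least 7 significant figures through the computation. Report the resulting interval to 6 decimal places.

[1.481750, 2.234500]

f(0.729000) = -7.523009, f(3.740000) = 46.507884 (opposite signs)
step 1: m = 2.234500, f(m) = 4.298752 > 0 → root in [0.729000, 2.234500]
step 2: m = 1.481750, f(m) = -4.130952 < 0 → root in [1.481750, 2.234500]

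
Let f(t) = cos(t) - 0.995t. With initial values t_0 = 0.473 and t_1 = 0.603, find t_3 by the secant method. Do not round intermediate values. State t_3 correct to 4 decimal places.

0.7410

f(t_0) = 0.419571, f(t_1) = 0.223653
t_2 = 0.603000 - (0.223653)·(0.603000 - 0.473000)/(0.223653 - (0.419571)) = 0.751404; f(t_2) = -0.016915
t_3 = 0.751404 - (-0.016915)·(0.751404 - 0.603000)/(-0.016915 - (0.223653)) = 0.740969; f(t_3) = 0.000551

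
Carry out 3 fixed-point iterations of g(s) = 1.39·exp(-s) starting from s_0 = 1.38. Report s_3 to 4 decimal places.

0.5218

s_1 = g(1.380000) = 0.349694
s_2 = g(0.349694) = 0.979816
s_3 = g(0.979816) = 0.521778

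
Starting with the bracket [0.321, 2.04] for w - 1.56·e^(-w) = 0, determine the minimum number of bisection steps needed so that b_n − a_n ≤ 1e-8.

Initial width b − a = 2.04 − 0.321 = 1.719000.
After n steps the width is (b−a)/2^n; need (b−a)/2^n ≤ 1e-8.
So n ≥ log₂(1.719000/1e-8) = log₂(171900000.0000) ≈ 27.3570.
Hence n = 28.

28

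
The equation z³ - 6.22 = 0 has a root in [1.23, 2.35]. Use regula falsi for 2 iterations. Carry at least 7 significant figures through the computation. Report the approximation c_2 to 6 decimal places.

1.797487

False-position update: c = (a·f(b) − b·f(a))/(f(b) − f(a)); replace the endpoint whose sign matches f(c).
f(1.230000) = -4.359133, f(2.350000) = 6.757875
step 1: c = 1.669168, f(c) = -1.569499 < 0 → new bracket [1.669168, 2.350000]
step 2: c = 1.797487, f(c) = -0.412391 < 0 → new bracket [1.797487, 2.350000]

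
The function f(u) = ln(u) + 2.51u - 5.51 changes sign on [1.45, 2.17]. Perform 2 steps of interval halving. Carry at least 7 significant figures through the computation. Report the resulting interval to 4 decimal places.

f(1.450000) = -1.498936, f(2.170000) = 0.711427 (opposite signs)
step 1: m = 1.810000, f(m) = -0.373573 < 0 → root in [1.810000, 2.170000]
step 2: m = 1.990000, f(m) = 0.173035 > 0 → root in [1.810000, 1.990000]

[1.8100, 1.9900]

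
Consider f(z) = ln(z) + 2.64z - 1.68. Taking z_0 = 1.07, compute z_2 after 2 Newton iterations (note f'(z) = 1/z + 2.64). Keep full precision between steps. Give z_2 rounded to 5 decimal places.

0.74684

z_0 = 1.070000: f = 1.212459, f' = 3.574579 → z_1 = 1.070000 - (1.212459)/(3.574579) = 0.730811
z_1 = 0.730811: f = -0.064260, f' = 4.008343 → z_2 = 0.730811 - (-0.064260)/(4.008343) = 0.746842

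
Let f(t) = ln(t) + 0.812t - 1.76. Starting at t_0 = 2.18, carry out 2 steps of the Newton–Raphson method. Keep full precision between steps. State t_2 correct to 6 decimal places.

f'(t) = 1/t + 0.812
t_0 = 2.180000: f = 0.789485, f' = 1.270716 → t_1 = 2.180000 - (0.789485)/(1.270716) = 1.558708
t_1 = 1.558708: f = -0.050471, f' = 1.453557 → t_2 = 1.558708 - (-0.050471)/(1.453557) = 1.593431

1.593431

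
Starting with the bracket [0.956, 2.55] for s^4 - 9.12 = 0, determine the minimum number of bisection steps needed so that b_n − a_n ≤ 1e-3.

Initial width b − a = 2.55 − 0.956 = 1.594000.
After n steps the width is (b−a)/2^n; need (b−a)/2^n ≤ 1e-3.
So n ≥ log₂(1.594000/1e-3) = log₂(1594.0000) ≈ 10.6384.
Hence n = 11.

11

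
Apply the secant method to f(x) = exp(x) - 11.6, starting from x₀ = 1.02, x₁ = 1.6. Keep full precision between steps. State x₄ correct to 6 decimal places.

2.303701

f(x_0) = -8.826805, f(x_1) = -6.646968
x_2 = 1.600000 - (-6.646968)·(1.600000 - 1.020000)/(-6.646968 - (-8.826805)) = 3.368591; f(x_2) = 17.437583
x_3 = 3.368591 - (17.437583)·(3.368591 - 1.600000)/(17.437583 - (-6.646968)) = 2.088104; f(x_3) = -3.530399
x_4 = 2.088104 - (-3.530399)·(2.088104 - 3.368591)/(-3.530399 - (17.437583)) = 2.303701; f(x_4) = -1.588836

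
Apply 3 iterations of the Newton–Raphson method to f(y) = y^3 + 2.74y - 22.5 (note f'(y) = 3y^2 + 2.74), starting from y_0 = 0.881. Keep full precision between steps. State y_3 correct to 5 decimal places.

2.67959

y_0 = 0.881000: f = -19.402262, f' = 5.068483 → y_1 = 0.881000 - (-19.402262)/(5.068483) = 4.709022
y_1 = 4.709022: f = 94.824726, f' = 69.264652 → y_2 = 4.709022 - (94.824726)/(69.264652) = 3.340001
y_2 = 3.340001: f = 23.911344, f' = 36.206822 → y_3 = 3.340001 - (23.911344)/(36.206822) = 2.679591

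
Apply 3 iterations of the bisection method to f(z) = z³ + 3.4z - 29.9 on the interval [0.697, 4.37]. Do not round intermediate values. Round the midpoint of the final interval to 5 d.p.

f(0.697000) = -27.191591, f(4.370000) = 68.411453 (opposite signs)
step 1: m = 2.533500, f(m) = -5.024521 < 0 → root in [2.533500, 4.370000]
step 2: m = 3.451750, f(m) = 22.962095 > 0 → root in [2.533500, 3.451750]
step 3: m = 2.992625, f(m) = 7.076289 > 0 → root in [2.533500, 2.992625]
Midpoint of [2.533500, 2.992625] = 2.763063

2.76306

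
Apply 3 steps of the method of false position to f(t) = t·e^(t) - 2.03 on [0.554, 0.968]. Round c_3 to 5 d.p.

0.85930

False-position update: c = (a·f(b) − b·f(a))/(f(b) − f(a)); replace the endpoint whose sign matches f(c).
f(0.554000) = -1.065929, f(0.968000) = 0.518428
step 1: c = 0.832532, f(c) = -0.115897 < 0 → new bracket [0.832532, 0.968000]
step 2: c = 0.857284, f(c) = -0.009597 < 0 → new bracket [0.857284, 0.968000]
step 3: c = 0.859296, f(c) = -0.000775 < 0 → new bracket [0.859296, 0.968000]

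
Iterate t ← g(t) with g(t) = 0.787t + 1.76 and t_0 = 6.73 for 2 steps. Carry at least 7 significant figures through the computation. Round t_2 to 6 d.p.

t_1 = g(6.730000) = 7.056510
t_2 = g(7.056510) = 7.313473

7.313473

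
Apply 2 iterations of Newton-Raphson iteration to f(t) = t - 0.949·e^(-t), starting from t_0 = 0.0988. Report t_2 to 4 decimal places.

f'(t) = 1 + 0.949·e^(-t)
t_0 = 0.098800: f = -0.760922, f' = 1.859722 → t_1 = 0.098800 - (-0.760922)/(1.859722) = 0.507959
t_1 = 0.507959: f = -0.063076, f' = 1.571035 → t_2 = 0.507959 - (-0.063076)/(1.571035) = 0.548108

0.5481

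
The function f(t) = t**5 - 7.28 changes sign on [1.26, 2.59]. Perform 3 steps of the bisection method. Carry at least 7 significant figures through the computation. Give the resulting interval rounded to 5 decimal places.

[1.42625, 1.59250]

f(1.260000) = -4.104203, f(2.590000) = 109.266389 (opposite signs)
step 1: m = 1.925000, f(m) = 19.153439 > 0 → root in [1.260000, 1.925000]
step 2: m = 1.592500, f(m) = 2.962293 > 0 → root in [1.260000, 1.592500]
step 3: m = 1.426250, f(m) = -1.378284 < 0 → root in [1.426250, 1.592500]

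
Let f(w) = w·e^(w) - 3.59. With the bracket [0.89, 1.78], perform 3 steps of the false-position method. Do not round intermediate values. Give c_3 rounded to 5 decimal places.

1.12808

False-position update: c = (a·f(b) − b·f(a))/(f(b) − f(a)); replace the endpoint whose sign matches f(c).
f(0.890000) = -1.422735, f(1.780000) = 6.965144
step 1: c = 1.040960, f(c) = -0.642070 < 0 → new bracket [1.040960, 1.780000]
step 2: c = 1.103337, f(c) = -0.264313 < 0 → new bracket [1.103337, 1.780000]
step 3: c = 1.128076, f(c) = -0.104575 < 0 → new bracket [1.128076, 1.780000]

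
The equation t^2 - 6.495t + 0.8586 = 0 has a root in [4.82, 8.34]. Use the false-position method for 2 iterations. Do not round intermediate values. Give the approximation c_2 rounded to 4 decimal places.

6.2431

f(4.820000) = -7.214900, f(8.340000) = 16.245900
step 1: c = 5.902506, f(c) = -2.638601 < 0 → new bracket [5.902506, 8.340000]
step 2: c = 6.243080, f(c) = -0.714157 < 0 → new bracket [6.243080, 8.340000]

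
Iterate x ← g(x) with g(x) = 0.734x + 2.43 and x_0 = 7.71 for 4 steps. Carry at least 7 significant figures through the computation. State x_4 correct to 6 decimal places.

x_1 = g(7.710000) = 8.089140
x_2 = g(8.089140) = 8.367429
x_3 = g(8.367429) = 8.571693
x_4 = g(8.571693) = 8.721622

8.721622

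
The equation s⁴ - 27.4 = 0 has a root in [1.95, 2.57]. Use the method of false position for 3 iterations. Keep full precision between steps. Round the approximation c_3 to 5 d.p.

2.28611

False-position update: c = (a·f(b) − b·f(a))/(f(b) − f(a)); replace the endpoint whose sign matches f(c).
f(1.950000) = -12.940994, f(2.570000) = 16.224704
step 1: c = 2.225098, f(c) = -2.887007 < 0 → new bracket [2.225098, 2.570000]
step 2: c = 2.277198, f(c) = -0.509210 < 0 → new bracket [2.277198, 2.570000]
step 3: c = 2.286108, f(c) = -0.085876 < 0 → new bracket [2.286108, 2.570000]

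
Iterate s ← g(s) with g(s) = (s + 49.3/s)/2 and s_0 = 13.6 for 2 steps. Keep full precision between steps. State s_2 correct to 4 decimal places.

s_1 = g(13.600000) = 8.612500
s_2 = g(8.612500) = 7.168369

7.1684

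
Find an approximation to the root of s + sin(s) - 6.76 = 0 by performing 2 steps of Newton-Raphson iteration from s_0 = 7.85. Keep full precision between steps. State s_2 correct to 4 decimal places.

6.5618

Newton update: s ← s − f(s)/f'(s).
f'(s) = 1 + cos(s)
s_0 = 7.850000: f = 2.089992, f' = 1.003982 → s_1 = 7.850000 - (2.089992)/(1.003982) = 5.768296
s_1 = 5.768296: f = -1.484142, f' = 1.870347 → s_2 = 5.768296 - (-1.484142)/(1.870347) = 6.561808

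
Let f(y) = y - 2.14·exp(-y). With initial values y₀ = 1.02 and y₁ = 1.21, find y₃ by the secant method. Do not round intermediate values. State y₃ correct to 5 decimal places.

f(y_0) = 0.248327, f(y_1) = 0.571858
y_2 = 1.210000 - (0.571858)·(1.210000 - 1.020000)/(0.571858 - (0.248327)) = 0.874165; f(y_2) = -0.018665
y_3 = 0.874165 - (-0.018665)·(0.874165 - 1.210000)/(-0.018665 - (0.571858)) = 0.884780; f(y_3) = 0.001377

0.88478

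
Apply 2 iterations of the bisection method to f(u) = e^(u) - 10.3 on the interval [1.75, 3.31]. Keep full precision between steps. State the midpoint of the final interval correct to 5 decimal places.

f(1.750000) = -4.545397, f(3.310000) = 17.085125 (opposite signs)
step 1: m = 2.530000, f(m) = 2.253506 > 0 → root in [1.750000, 2.530000]
step 2: m = 2.140000, f(m) = -1.800562 < 0 → root in [2.140000, 2.530000]
Midpoint of [2.140000, 2.530000] = 2.335000

2.33500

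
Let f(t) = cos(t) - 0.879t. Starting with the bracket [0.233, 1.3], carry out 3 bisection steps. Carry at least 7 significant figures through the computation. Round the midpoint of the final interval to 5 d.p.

f(0.233000) = 0.768171, f(1.300000) = -0.875201 (opposite signs)
step 1: m = 0.766500, f(m) = 0.046589 > 0 → root in [0.766500, 1.300000]
step 2: m = 1.033250, f(m) = -0.396197 < 0 → root in [0.766500, 1.033250]
step 3: m = 0.899875, f(m) = -0.169282 < 0 → root in [0.766500, 0.899875]
Midpoint of [0.766500, 0.899875] = 0.833187

0.83319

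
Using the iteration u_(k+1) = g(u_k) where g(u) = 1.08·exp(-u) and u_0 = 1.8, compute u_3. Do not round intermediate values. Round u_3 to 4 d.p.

u_1 = g(1.800000) = 0.178523
u_2 = g(0.178523) = 0.903425
u_3 = g(0.903425) = 0.437594

0.4376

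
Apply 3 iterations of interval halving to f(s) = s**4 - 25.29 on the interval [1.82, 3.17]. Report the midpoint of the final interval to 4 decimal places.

2.2419

f(1.820000) = -14.318006, f(3.170000) = 75.690391 (opposite signs)
step 1: m = 2.495000, f(m) = 13.460936 > 0 → root in [1.820000, 2.495000]
step 2: m = 2.157500, f(m) = -3.622779 < 0 → root in [2.157500, 2.495000]
step 3: m = 2.326250, f(m) = 3.993673 > 0 → root in [2.157500, 2.326250]
Midpoint of [2.157500, 2.326250] = 2.241875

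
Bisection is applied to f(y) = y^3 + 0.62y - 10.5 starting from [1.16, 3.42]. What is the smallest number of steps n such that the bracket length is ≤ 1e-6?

Initial width b − a = 3.42 − 1.16 = 2.260000.
After n steps the width is (b−a)/2^n; need (b−a)/2^n ≤ 1e-6.
So n ≥ log₂(2.260000/1e-6) = log₂(2260000.0000) ≈ 21.1079.
Hence n = 22.

22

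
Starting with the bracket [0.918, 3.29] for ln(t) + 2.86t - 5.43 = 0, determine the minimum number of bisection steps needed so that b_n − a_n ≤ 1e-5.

Initial width b − a = 3.29 − 0.918 = 2.372000.
After n steps the width is (b−a)/2^n; need (b−a)/2^n ≤ 1e-5.
So n ≥ log₂(2.372000/1e-5) = log₂(237200.0000) ≈ 17.8557.
Hence n = 18.

18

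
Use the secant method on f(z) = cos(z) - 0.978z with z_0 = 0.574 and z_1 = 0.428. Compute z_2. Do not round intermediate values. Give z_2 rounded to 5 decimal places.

0.76494

Secant update: z_(k+1) = z_k − f(z_k)·(z_k − z_(k-1))/(f(z_k) − f(z_(k-1))).
f(z_0) = 0.278364, f(z_1) = 0.491214
z_2 = 0.428000 - (0.491214)·(0.428000 - 0.574000)/(0.491214 - (0.278364)) = 0.764938; f(z_2) = -0.026684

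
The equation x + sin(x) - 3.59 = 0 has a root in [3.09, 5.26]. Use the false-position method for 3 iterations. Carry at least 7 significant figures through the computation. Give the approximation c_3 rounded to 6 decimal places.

f(3.090000) = -0.448430, f(5.260000) = 0.816229
step 1: c = 3.859451, f(c) = -0.388322 < 0 → new bracket [3.859451, 5.260000]
step 2: c = 4.310959, f(c) = -0.199544 < 0 → new bracket [4.310959, 5.260000]
step 3: c = 4.497394, f(c) = -0.069584 < 0 → new bracket [4.497394, 5.260000]

4.497394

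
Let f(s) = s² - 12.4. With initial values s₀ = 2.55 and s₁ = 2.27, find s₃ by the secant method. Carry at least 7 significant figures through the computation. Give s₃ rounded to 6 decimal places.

f(s_0) = -5.897500, f(s_1) = -7.247100
s_2 = 2.270000 - (-7.247100)·(2.270000 - 2.550000)/(-7.247100 - (-5.897500)) = 3.773548; f(s_2) = 1.839662
s_3 = 3.773548 - (1.839662)·(3.773548 - 2.270000)/(1.839662 - (-7.247100)) = 3.469147; f(s_3) = -0.365022

3.469147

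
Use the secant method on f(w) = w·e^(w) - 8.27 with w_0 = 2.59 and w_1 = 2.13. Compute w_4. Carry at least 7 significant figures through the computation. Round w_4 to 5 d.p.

Secant update: w_(k+1) = w_k − f(w_k)·(w_k − w_(k-1))/(f(w_k) − f(w_(k-1))).
f(w_0) = 26.254108, f(w_1) = 9.653666
w_2 = 2.130000 - (9.653666)·(2.130000 - 2.590000)/(9.653666 - (26.254108)) = 1.862496; f(w_2) = 3.724082
w_3 = 1.862496 - (3.724082)·(1.862496 - 2.130000)/(3.724082 - (9.653666)) = 1.694490; f(w_3) = 0.954576
w_4 = 1.694490 - (0.954576)·(1.694490 - 1.862496)/(0.954576 - (3.724082)) = 1.636582; f(w_4) = 0.138074

1.63658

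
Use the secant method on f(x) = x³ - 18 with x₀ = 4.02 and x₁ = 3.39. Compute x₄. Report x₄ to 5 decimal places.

2.62632

Secant update: x_(k+1) = x_k − f(x_k)·(x_k − x_(k-1))/(f(x_k) − f(x_(k-1))).
f(x_0) = 46.964808, f(x_1) = 20.958219
x_2 = 3.390000 - (20.958219)·(3.390000 - 4.020000)/(20.958219 - (46.964808)) = 2.882295; f(x_2) = 5.945022
x_3 = 2.882295 - (5.945022)·(2.882295 - 3.390000)/(5.945022 - (20.958219)) = 2.681251; f(x_3) = 1.275791
x_4 = 2.681251 - (1.275791)·(2.681251 - 2.882295)/(1.275791 - (5.945022)) = 2.626319; f(x_4) = 0.115160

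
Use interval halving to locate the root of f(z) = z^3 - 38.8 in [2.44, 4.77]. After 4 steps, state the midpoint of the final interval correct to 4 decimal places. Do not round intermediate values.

f(2.440000) = -24.273216, f(4.770000) = 69.731333 (opposite signs)
step 1: m = 3.605000, f(m) = 8.050670 > 0 → root in [2.440000, 3.605000]
step 2: m = 3.022500, f(m) = -11.187932 < 0 → root in [3.022500, 3.605000]
step 3: m = 3.313750, f(m) = -2.411913 < 0 → root in [3.313750, 3.605000]
step 4: m = 3.459375, f(m) = 2.599293 > 0 → root in [3.313750, 3.459375]
Midpoint of [3.313750, 3.459375] = 3.386562

3.3866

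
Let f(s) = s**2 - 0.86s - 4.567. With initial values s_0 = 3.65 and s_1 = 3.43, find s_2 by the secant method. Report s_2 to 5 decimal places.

f(s_0) = 5.616500, f(s_1) = 4.248100
s_2 = 3.430000 - (4.248100)·(3.430000 - 3.650000)/(4.248100 - (5.616500)) = 2.747026; f(s_2) = 0.616708

2.74703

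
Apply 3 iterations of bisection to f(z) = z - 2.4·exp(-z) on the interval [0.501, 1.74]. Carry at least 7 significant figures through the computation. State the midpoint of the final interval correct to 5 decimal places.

f(0.501000) = -0.953219, f(1.740000) = 1.318751 (opposite signs)
step 1: m = 1.120500, f(m) = 0.337820 > 0 → root in [0.501000, 1.120500]
step 2: m = 0.810750, f(m) = -0.256109 < 0 → root in [0.810750, 1.120500]
step 3: m = 0.965625, f(m) = 0.051837 > 0 → root in [0.810750, 0.965625]
Midpoint of [0.810750, 0.965625] = 0.888188

0.88819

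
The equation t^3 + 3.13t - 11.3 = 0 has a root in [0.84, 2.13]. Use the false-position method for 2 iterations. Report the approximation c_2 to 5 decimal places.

f(0.840000) = -8.078096, f(2.130000) = 5.030497
step 1: c = 1.634955, f(c) = -1.812227 < 0 → new bracket [1.634955, 2.130000]
step 2: c = 1.766063, f(c) = -0.263912 < 0 → new bracket [1.766063, 2.130000]

1.76606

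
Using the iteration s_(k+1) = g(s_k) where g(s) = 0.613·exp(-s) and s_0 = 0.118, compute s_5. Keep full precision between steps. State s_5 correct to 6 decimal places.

0.411349

s_1 = g(0.118000) = 0.544771
s_2 = g(0.544771) = 0.355525
s_3 = g(0.355525) = 0.429594
s_4 = g(0.429594) = 0.398924
s_5 = g(0.398924) = 0.411349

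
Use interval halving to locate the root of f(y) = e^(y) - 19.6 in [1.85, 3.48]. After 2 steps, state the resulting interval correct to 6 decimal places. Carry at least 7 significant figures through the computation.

[2.665000, 3.072500]

f(1.850000) = -13.240180, f(3.480000) = 12.859722 (opposite signs)
step 1: m = 2.665000, f(m) = -5.232050 < 0 → root in [2.665000, 3.480000]
step 2: m = 3.072500, f(m) = 1.995825 > 0 → root in [2.665000, 3.072500]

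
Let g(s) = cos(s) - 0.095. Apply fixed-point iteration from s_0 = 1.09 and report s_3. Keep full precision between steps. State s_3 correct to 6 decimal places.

0.573777

s_1 = g(1.090000) = 0.367485
s_2 = g(0.367485) = 0.838234
s_3 = g(0.838234) = 0.573777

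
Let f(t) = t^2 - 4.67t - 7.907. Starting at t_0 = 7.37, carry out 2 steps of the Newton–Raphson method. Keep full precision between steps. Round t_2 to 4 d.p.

5.9947

f'(t) = 2t - 4.67
t_0 = 7.370000: f = 11.992000, f' = 10.070000 → t_1 = 7.370000 - (11.992000)/(10.070000) = 6.179136
t_1 = 6.179136: f = 1.418157, f' = 7.688272 → t_2 = 6.179136 - (1.418157)/(7.688272) = 5.994679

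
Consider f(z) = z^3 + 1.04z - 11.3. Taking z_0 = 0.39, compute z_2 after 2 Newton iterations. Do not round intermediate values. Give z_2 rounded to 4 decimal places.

5.1217

f'(z) = 3z^2 + 1.04
z_0 = 0.390000: f = -10.835081, f' = 1.496300 → z_1 = 0.390000 - (-10.835081)/(1.496300) = 7.631249
z_1 = 7.631249: f = 441.049635, f' = 175.747888 → z_2 = 7.631249 - (441.049635)/(175.747888) = 5.121690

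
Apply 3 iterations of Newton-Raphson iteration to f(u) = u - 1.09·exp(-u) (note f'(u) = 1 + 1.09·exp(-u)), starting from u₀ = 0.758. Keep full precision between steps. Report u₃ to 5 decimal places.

0.59888

u_0 = 0.758000: f = 0.247223, f' = 1.510777 → u_1 = 0.758000 - (0.247223)/(1.510777) = 0.594360
u_1 = 0.594360: f = -0.007228, f' = 1.601588 → u_2 = 0.594360 - (-0.007228)/(1.601588) = 0.598873
u_2 = 0.598873: f = -0.000006, f' = 1.598879 → u_3 = 0.598873 - (-0.000006)/(1.598879) = 0.598877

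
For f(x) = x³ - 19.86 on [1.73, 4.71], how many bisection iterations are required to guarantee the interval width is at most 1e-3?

Initial width b − a = 4.71 − 1.73 = 2.980000.
After n steps the width is (b−a)/2^n; need (b−a)/2^n ≤ 1e-3.
So n ≥ log₂(2.980000/1e-3) = log₂(2980.0000) ≈ 11.5411.
Hence n = 12.

12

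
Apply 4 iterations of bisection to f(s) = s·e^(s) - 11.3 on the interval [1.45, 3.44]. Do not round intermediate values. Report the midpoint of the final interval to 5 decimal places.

1.88531

f(1.450000) = -5.118484, f(3.440000) = 95.983136 (opposite signs)
step 1: m = 2.445000, f(m) = 16.892194 > 0 → root in [1.450000, 2.445000]
step 2: m = 1.947500, f(m) = 2.354191 > 0 → root in [1.450000, 1.947500]
step 3: m = 1.698750, f(m) = -2.012748 < 0 → root in [1.698750, 1.947500]
step 4: m = 1.823125, f(m) = -0.012713 < 0 → root in [1.823125, 1.947500]
Midpoint of [1.823125, 1.947500] = 1.885312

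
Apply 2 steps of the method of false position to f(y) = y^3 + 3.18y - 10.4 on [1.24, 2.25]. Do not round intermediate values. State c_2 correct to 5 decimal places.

1.68485

f(1.240000) = -4.550176, f(2.250000) = 8.145625
step 1: c = 1.601984, f(c) = -1.194434 < 0 → new bracket [1.601984, 2.250000]
step 2: c = 1.684854, f(c) = -0.259311 < 0 → new bracket [1.684854, 2.250000]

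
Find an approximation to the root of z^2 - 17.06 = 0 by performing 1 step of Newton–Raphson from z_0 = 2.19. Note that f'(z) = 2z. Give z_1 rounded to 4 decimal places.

z_0 = 2.190000: f = -12.263900, f' = 4.380000 → z_1 = 2.190000 - (-12.263900)/(4.380000) = 4.989977

4.9900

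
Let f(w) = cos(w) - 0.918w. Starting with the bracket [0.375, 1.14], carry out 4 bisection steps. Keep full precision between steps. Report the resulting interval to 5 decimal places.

f(0.375000) = 0.586258, f(1.140000) = -0.628925 (opposite signs)
step 1: m = 0.757500, f(m) = 0.031171 > 0 → root in [0.757500, 1.140000]
step 2: m = 0.948750, f(m) = -0.288253 < 0 → root in [0.757500, 0.948750]
step 3: m = 0.853125, f(m) = -0.125537 < 0 → root in [0.757500, 0.853125]
step 4: m = 0.805312, f(m) = -0.046391 < 0 → root in [0.757500, 0.805312]

[0.75750, 0.80531]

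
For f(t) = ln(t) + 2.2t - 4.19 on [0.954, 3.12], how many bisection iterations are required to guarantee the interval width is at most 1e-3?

Initial width b − a = 3.12 − 0.954 = 2.166000.
After n steps the width is (b−a)/2^n; need (b−a)/2^n ≤ 1e-3.
So n ≥ log₂(2.166000/1e-3) = log₂(2166.0000) ≈ 11.0808.
Hence n = 12.

12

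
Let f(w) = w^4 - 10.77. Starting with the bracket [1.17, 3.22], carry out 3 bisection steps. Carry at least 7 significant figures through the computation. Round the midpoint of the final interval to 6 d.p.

1.810625

f(1.170000) = -8.896113, f(3.220000) = 96.733719 (opposite signs)
step 1: m = 2.195000, f(m) = 12.443365 > 0 → root in [1.170000, 2.195000]
step 2: m = 1.682500, f(m) = -2.756536 < 0 → root in [1.682500, 2.195000]
step 3: m = 1.938750, f(m) = 3.358213 > 0 → root in [1.682500, 1.938750]
Midpoint of [1.682500, 1.938750] = 1.810625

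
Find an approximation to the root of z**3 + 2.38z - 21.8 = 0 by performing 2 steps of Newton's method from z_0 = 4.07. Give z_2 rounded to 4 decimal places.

f'(z) = 3z**2 + 2.38
z_0 = 4.070000: f = 55.305743, f' = 52.074700 → z_1 = 4.070000 - (55.305743)/(52.074700) = 3.007954
z_1 = 3.007954: f = 12.574249, f' = 29.523356 → z_2 = 3.007954 - (12.574249)/(29.523356) = 2.582045

2.5820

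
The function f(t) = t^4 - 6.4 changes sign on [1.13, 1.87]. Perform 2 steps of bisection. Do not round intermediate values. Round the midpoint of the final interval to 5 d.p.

f(1.130000) = -4.769526, f(1.870000) = 5.828310 (opposite signs)
step 1: m = 1.500000, f(m) = -1.337500 < 0 → root in [1.500000, 1.870000]
step 2: m = 1.685000, f(m) = 1.661199 > 0 → root in [1.500000, 1.685000]
Midpoint of [1.500000, 1.685000] = 1.592500

1.59250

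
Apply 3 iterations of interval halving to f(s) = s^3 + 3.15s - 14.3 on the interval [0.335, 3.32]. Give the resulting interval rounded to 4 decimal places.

f(0.335000) = -13.207155, f(3.320000) = 32.752368 (opposite signs)
step 1: m = 1.827500, f(m) = -2.439970 < 0 → root in [1.827500, 3.320000]
step 2: m = 2.573750, f(m) = 10.856319 > 0 → root in [1.827500, 2.573750]
step 3: m = 2.200625, f(m) = 3.289046 > 0 → root in [1.827500, 2.200625]

[1.8275, 2.2006]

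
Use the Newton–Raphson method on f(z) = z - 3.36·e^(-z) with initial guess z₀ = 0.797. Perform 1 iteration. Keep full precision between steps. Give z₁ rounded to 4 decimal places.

f'(z) = 1 + 3.36·e^(-z)
z_0 = 0.797000: f = -0.717281, f' = 2.514281 → z_1 = 0.797000 - (-0.717281)/(2.514281) = 1.082283

1.0823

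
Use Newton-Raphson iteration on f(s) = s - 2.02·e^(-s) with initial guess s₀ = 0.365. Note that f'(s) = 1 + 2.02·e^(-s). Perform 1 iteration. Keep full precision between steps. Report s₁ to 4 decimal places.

0.7968

s_0 = 0.365000: f = -1.037277, f' = 2.402277 → s_1 = 0.365000 - (-1.037277)/(2.402277) = 0.796789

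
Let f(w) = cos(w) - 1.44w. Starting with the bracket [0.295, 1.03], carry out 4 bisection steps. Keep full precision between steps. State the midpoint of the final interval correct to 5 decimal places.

0.59359

f(0.295000) = 0.532002, f(1.030000) = -0.968381 (opposite signs)
step 1: m = 0.662500, f(m) = -0.165543 < 0 → root in [0.295000, 0.662500]
step 2: m = 0.478750, f(m) = 0.198171 > 0 → root in [0.478750, 0.662500]
step 3: m = 0.570625, f(m) = 0.019864 > 0 → root in [0.570625, 0.662500]
step 4: m = 0.616562, f(m) = -0.071979 < 0 → root in [0.570625, 0.616562]
Midpoint of [0.570625, 0.616562] = 0.593594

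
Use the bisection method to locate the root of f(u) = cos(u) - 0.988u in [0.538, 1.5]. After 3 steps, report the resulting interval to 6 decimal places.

[0.658250, 0.778500]

f(0.538000) = 0.327191, f(1.500000) = -1.411263 (opposite signs)
step 1: m = 1.019000, f(m) = -0.482554 < 0 → root in [0.538000, 1.019000]
step 2: m = 0.778500, f(m) = -0.057190 < 0 → root in [0.538000, 0.778500]
step 3: m = 0.658250, f(m) = 0.140713 > 0 → root in [0.658250, 0.778500]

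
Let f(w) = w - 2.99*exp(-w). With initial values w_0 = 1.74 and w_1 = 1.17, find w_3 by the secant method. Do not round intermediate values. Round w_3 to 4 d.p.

1.0488

f(w_0) = 1.215194, f(w_1) = 0.242003
w_2 = 1.170000 - (0.242003)·(1.170000 - 1.740000)/(0.242003 - (1.215194)) = 1.028258; f(w_2) = -0.041053
w_3 = 1.028258 - (-0.041053)·(1.028258 - 1.170000)/(-0.041053 - (0.242003)) = 1.048816; f(w_3) = 0.001262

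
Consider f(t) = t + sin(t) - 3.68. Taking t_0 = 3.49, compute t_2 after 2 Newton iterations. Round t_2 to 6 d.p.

8.065043

f'(t) = 1 + cos(t)
t_0 = 3.490000: f = -0.531401, f' = 0.060082 → t_1 = 3.490000 - (-0.531401)/(0.060082) = 12.334547
t_1 = 12.334547: f = 8.424795, f' = 1.973249 → t_2 = 12.334547 - (8.424795)/(1.973249) = 8.065043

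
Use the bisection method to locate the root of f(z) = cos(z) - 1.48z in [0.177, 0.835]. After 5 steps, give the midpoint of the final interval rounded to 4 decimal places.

f(0.177000) = 0.722416, f(0.835000) = -0.564622 (opposite signs)
step 1: m = 0.506000, f(m) = 0.125810 > 0 → root in [0.506000, 0.835000]
step 2: m = 0.670500, f(m) = -0.208829 < 0 → root in [0.506000, 0.670500]
step 3: m = 0.588250, f(m) = -0.038697 < 0 → root in [0.506000, 0.588250]
step 4: m = 0.547125, f(m) = 0.044279 > 0 → root in [0.547125, 0.588250]
step 5: m = 0.567687, f(m) = 0.002969 > 0 → root in [0.567687, 0.588250]
Midpoint of [0.567687, 0.588250] = 0.577969

0.5780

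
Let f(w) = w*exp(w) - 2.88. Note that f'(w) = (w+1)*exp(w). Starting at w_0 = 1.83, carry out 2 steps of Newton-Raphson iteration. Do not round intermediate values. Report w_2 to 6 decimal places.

Newton update: w ← w − f(w)/f'(w).
w_0 = 1.830000: f = 8.528013, f' = 17.641899 → w_1 = 1.830000 - (8.528013)/(17.641899) = 1.346605
w_1 = 1.346605: f = 2.296820, f' = 9.021170 → w_2 = 1.346605 - (2.296820)/(9.021170) = 1.092001

1.092001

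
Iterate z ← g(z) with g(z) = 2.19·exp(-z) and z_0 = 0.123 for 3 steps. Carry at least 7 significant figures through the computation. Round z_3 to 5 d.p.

1.59695

z_1 = g(0.123000) = 1.936537
z_2 = g(1.936537) = 0.315803
z_3 = g(0.315803) = 1.596954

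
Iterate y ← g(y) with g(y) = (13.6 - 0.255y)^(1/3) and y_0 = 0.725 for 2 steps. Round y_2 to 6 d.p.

2.350979

y_1 = g(0.725000) = 2.376101
y_2 = g(2.376101) = 2.350979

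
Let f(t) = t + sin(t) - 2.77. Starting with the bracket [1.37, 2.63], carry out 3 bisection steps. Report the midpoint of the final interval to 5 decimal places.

1.76375

f(1.370000) = -0.420092, f(2.630000) = 0.349567 (opposite signs)
step 1: m = 2.000000, f(m) = 0.139297 > 0 → root in [1.370000, 2.000000]
step 2: m = 1.685000, f(m) = -0.091514 < 0 → root in [1.685000, 2.000000]
step 3: m = 1.842500, f(m) = 0.035815 > 0 → root in [1.685000, 1.842500]
Midpoint of [1.685000, 1.842500] = 1.763750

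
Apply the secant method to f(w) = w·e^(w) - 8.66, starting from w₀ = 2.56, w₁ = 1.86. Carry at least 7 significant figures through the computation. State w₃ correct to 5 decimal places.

f(w_0) = 24.455692, f(w_1) = 3.288150
w_2 = 1.860000 - (3.288150)·(1.860000 - 2.560000)/(3.288150 - (24.455692)) = 1.751263; f(w_2) = 1.430551
w_3 = 1.751263 - (1.430551)·(1.751263 - 1.860000)/(1.430551 - (3.288150)) = 1.667523; f(w_3) = 0.176247

1.66752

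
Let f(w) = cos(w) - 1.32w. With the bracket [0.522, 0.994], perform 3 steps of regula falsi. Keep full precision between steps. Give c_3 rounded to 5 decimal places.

f(0.522000) = 0.177784, f(0.994000) = -0.766739
step 1: c = 0.610843, f(c) = 0.012853 > 0 → new bracket [0.610843, 0.994000]
step 2: c = 0.617160, f(c) = 0.000875 > 0 → new bracket [0.617160, 0.994000]
step 3: c = 0.617589, f(c) = 0.000059 > 0 → new bracket [0.617589, 0.994000]

0.61759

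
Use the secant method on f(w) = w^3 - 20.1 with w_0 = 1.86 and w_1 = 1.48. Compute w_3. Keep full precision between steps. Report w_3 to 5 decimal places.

2.34434

f(w_0) = -13.665144, f(w_1) = -16.858208
w_2 = 1.480000 - (-16.858208)·(1.480000 - 1.860000)/(-16.858208 - (-13.665144)) = 3.486261; f(w_2) = 22.272063
w_3 = 3.486261 - (22.272063)·(3.486261 - 1.480000)/(22.272063 - (-16.858208)) = 2.344343; f(w_3) = -7.215628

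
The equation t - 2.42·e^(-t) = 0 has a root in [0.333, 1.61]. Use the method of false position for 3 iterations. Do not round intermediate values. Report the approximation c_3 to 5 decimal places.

0.94508

f(0.333000) = -1.401584, f(1.610000) = 1.126272
step 1: c = 1.041040, f(c) = 0.186568 > 0 → new bracket [0.333000, 1.041040]
step 2: c = 0.957863, f(c) = 0.029279 > 0 → new bracket [0.333000, 0.957863]
step 3: c = 0.945076, f(c) = 0.004544 > 0 → new bracket [0.333000, 0.945076]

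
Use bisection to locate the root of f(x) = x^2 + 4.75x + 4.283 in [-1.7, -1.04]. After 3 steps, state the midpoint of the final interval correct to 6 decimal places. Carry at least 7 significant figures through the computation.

f(-1.700000) = -0.902000, f(-1.040000) = 0.424600 (opposite signs)
step 1: m = -1.370000, f(m) = -0.347600 < 0 → root in [-1.370000, -1.040000]
step 2: m = -1.205000, f(m) = 0.011275 > 0 → root in [-1.370000, -1.205000]
step 3: m = -1.287500, f(m) = -0.174969 < 0 → root in [-1.287500, -1.205000]
Midpoint of [-1.287500, -1.205000] = -1.246250

-1.246250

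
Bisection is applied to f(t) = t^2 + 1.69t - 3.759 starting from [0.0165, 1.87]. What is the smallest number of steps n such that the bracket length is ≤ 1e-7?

25

Initial width b − a = 1.87 − 0.0165 = 1.853500.
After n steps the width is (b−a)/2^n; need (b−a)/2^n ≤ 1e-7.
So n ≥ log₂(1.853500/1e-7) = log₂(18535000.0000) ≈ 24.1437.
Hence n = 25.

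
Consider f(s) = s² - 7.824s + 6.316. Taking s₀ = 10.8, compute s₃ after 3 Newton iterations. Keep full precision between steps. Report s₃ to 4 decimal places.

6.9134

Newton update: s ← s − f(s)/f'(s).
f'(s) = 2s - 7.824
s_0 = 10.800000: f = 38.456800, f' = 13.776000 → s_1 = 10.800000 - (38.456800)/(13.776000) = 8.008420
s_1 = 8.008420: f = 7.792916, f' = 8.192841 → s_2 = 8.008420 - (7.792916)/(8.192841) = 7.057234
s_2 = 7.057234: f = 0.904755, f' = 6.290469 → s_3 = 7.057234 - (0.904755)/(6.290469) = 6.913405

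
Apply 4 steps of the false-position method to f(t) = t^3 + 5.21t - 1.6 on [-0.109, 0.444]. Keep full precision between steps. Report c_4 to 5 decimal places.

f(-0.109000) = -2.169185, f(0.444000) = 0.800768
step 1: c = 0.294898, f(c) = -0.037934 < 0 → new bracket [0.294898, 0.444000]
step 2: c = 0.301642, f(c) = -0.000999 < 0 → new bracket [0.301642, 0.444000]
step 3: c = 0.301819, f(c) = -0.000026 < 0 → new bracket [0.301819, 0.444000]
step 4: c = 0.301824, f(c) = -0.000001 < 0 → new bracket [0.301824, 0.444000]

0.30182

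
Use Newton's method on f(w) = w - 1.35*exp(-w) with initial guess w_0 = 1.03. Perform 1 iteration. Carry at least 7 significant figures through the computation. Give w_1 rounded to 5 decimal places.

0.66019

Newton update: w ← w − f(w)/f'(w).
f'(w) = 1 + 1.35*exp(-w)
w_0 = 1.030000: f = 0.548041, f' = 1.481959 → w_1 = 1.030000 - (0.548041)/(1.481959) = 0.660192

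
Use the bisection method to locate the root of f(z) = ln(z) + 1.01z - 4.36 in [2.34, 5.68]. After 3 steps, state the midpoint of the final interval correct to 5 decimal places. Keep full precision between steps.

f(2.340000) = -1.146449, f(5.680000) = 3.113751 (opposite signs)
step 1: m = 4.010000, f(m) = 1.078891 > 0 → root in [2.340000, 4.010000]
step 2: m = 3.175000, f(m) = 0.002058 > 0 → root in [2.340000, 3.175000]
step 3: m = 2.757500, f(m) = -0.560601 < 0 → root in [2.757500, 3.175000]
Midpoint of [2.757500, 3.175000] = 2.966250

2.96625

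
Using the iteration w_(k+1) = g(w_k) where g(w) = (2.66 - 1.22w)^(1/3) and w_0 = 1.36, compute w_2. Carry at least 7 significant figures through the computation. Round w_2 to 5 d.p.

1.12916

w_1 = g(1.360000) = 1.000267
w_2 = g(1.000267) = 1.129158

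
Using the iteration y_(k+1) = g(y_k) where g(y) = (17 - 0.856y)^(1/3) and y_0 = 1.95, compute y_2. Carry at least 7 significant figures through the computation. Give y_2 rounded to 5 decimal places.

2.45926

y_1 = g(1.950000) = 2.484210
y_2 = g(2.484210) = 2.459261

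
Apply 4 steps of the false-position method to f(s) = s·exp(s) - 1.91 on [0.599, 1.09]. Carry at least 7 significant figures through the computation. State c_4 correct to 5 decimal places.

f(0.599000) = -0.819642, f(1.090000) = 1.331959
step 1: c = 0.786044, f(c) = -0.184871 < 0 → new bracket [0.786044, 1.090000]
step 2: c = 0.823090, f(c) = -0.035390 < 0 → new bracket [0.823090, 1.090000]
step 3: c = 0.829998, f(c) = -0.006552 < 0 → new bracket [0.829998, 1.090000]
step 4: c = 0.831271, f(c) = -0.001206 < 0 → new bracket [0.831271, 1.090000]

0.83127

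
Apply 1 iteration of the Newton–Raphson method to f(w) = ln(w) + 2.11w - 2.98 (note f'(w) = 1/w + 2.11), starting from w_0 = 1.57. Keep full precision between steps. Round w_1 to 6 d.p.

1.284673

w_0 = 1.570000: f = 0.783776, f' = 2.746943 → w_1 = 1.570000 - (0.783776)/(2.746943) = 1.284673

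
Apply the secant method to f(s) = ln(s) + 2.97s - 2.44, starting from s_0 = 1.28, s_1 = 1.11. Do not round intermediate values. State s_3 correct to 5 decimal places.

0.86926

f(s_0) = 1.608460, f(s_1) = 0.961060
s_2 = 1.110000 - (0.961060)·(1.110000 - 1.280000)/(0.961060 - (1.608460)) = 0.857636; f(s_2) = -0.046395
s_3 = 0.857636 - (-0.046395)·(0.857636 - 1.110000)/(-0.046395 - (0.961060)) = 0.869258; f(s_3) = 0.001582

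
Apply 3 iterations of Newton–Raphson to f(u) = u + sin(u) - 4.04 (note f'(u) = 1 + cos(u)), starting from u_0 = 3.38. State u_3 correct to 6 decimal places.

u_0 = 3.380000: f = -0.896155, f' = 0.028285 → u_1 = 3.380000 - (-0.896155)/(0.028285) = 35.063418
u_1 = 35.063418: f = 30.538824, f' = 0.125261 → u_2 = 35.063418 - (30.538824)/(0.125261) = -208.738515
u_2 = -208.738515: f = -213.762822, f' = 1.176467 → u_3 = -208.738515 - (-213.762822)/(1.176467) = -27.039619

-27.039619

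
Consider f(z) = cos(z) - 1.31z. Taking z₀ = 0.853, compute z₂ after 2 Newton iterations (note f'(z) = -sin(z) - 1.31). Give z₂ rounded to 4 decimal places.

Newton update: z ← z − f(z)/f'(z).
z_0 = 0.853000: f = -0.459704, f' = -2.063257 → z_1 = 0.853000 - (-0.459704)/(-2.063257) = 0.630195
z_1 = 0.630195: f = -0.017643, f' = -1.899302 → z_2 = 0.630195 - (-0.017643)/(-1.899302) = 0.620906

0.6209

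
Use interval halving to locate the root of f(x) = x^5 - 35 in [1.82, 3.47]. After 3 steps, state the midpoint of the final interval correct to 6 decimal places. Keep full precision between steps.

f(1.820000) = -15.030971, f(3.470000) = 468.091957 (opposite signs)
step 1: m = 2.645000, f(m) = 94.457848 > 0 → root in [1.820000, 2.645000]
step 2: m = 2.232500, f(m) = 20.457123 > 0 → root in [1.820000, 2.232500]
step 3: m = 2.026250, f(m) = -0.844147 < 0 → root in [2.026250, 2.232500]
Midpoint of [2.026250, 2.232500] = 2.129375

2.129375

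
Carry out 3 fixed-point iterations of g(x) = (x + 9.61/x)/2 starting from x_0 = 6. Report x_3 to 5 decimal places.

3.10066

x_1 = g(6.000000) = 3.800833
x_2 = g(3.800833) = 3.164613
x_3 = g(3.164613) = 3.100660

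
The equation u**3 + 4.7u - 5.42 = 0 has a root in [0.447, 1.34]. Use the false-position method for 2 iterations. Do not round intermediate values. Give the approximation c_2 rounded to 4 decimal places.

f(0.447000) = -3.229785, f(1.340000) = 3.284104
step 1: c = 0.889777, f(c) = -0.533611 < 0 → new bracket [0.889777, 1.340000]
step 2: c = 0.952705, f(c) = -0.077563 < 0 → new bracket [0.952705, 1.340000]

0.9527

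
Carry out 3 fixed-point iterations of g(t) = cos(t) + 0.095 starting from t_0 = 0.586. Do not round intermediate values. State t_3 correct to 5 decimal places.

t_1 = g(0.586000) = 0.928159
t_2 = g(0.928159) = 0.694308
t_3 = g(0.694308) = 0.863496

0.86350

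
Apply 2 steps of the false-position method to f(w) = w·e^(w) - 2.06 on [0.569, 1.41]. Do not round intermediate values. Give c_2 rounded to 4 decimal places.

0.8263

f(0.569000) = -1.054862, f(1.410000) = 3.715297
step 1: c = 0.754977, f(c) = -0.453740 < 0 → new bracket [0.754977, 1.410000]
step 2: c = 0.826267, f(c) = -0.172168 < 0 → new bracket [0.826267, 1.410000]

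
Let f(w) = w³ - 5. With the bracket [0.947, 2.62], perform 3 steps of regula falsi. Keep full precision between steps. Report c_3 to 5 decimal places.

False-position update: c = (a·f(b) − b·f(a))/(f(b) − f(a)); replace the endpoint whose sign matches f(c).
f(0.947000) = -4.150722, f(2.620000) = 12.984728
step 1: c = 1.352251, f(c) = -2.527297 < 0 → new bracket [1.352251, 2.620000]
step 2: c = 1.558799, f(c) = -1.212345 < 0 → new bracket [1.558799, 2.620000]
step 3: c = 1.649419, f(c) = -0.512617 < 0 → new bracket [1.649419, 2.620000]

1.64942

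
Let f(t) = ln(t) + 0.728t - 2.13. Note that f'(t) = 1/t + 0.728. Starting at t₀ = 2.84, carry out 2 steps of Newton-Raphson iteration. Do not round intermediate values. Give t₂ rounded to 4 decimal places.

t_0 = 2.840000: f = 0.981324, f' = 1.080113 → t_1 = 2.840000 - (0.981324)/(1.080113) = 1.931461
t_1 = 1.931461: f = -0.065619, f' = 1.245743 → t_2 = 1.931461 - (-0.065619)/(1.245743) = 1.984136

1.9841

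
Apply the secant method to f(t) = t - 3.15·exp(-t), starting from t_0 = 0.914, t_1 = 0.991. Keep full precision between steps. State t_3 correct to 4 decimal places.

1.0750

Secant update: t_(k+1) = t_k − f(t_k)·(t_k − t_(k-1))/(f(t_k) − f(t_(k-1))).
f(t_0) = -0.348890, f(t_1) = -0.178297
t_2 = 0.991000 - (-0.178297)·(0.991000 - 0.914000)/(-0.178297 - (-0.348890)) = 1.071477; f(t_2) = -0.007405
t_3 = 1.071477 - (-0.007405)·(1.071477 - 0.991000)/(-0.007405 - (-0.178297)) = 1.074964; f(t_3) = -0.000162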